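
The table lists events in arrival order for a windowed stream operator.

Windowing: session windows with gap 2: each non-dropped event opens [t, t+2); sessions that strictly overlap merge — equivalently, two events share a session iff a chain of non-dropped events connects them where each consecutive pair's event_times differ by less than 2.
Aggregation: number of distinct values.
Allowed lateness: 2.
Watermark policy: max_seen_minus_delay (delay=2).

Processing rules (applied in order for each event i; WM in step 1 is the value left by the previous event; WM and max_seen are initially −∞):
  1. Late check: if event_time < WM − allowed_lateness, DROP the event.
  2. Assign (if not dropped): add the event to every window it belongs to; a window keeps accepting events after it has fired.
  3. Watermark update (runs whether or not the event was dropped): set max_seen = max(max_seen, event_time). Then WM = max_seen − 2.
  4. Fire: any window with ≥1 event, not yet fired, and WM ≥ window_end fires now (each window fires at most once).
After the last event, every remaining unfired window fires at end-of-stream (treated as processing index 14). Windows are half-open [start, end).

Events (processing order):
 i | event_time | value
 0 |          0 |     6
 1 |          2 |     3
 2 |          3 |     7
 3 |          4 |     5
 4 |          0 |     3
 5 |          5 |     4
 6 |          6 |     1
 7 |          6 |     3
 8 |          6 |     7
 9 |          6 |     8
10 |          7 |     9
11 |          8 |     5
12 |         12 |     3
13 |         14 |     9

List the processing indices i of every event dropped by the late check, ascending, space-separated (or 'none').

none

i=0 t=0 v=6: → [0,2); WM=-2
i=1 t=2 v=3: → [2,4); WM=0
i=2 t=3 v=7: → [2,5); WM=1
i=3 t=4 v=5: → [2,6); WM=2
i=4 t=0 v=3: → [0,2); WM=2
i=5 t=5 v=4: → [2,7); WM=3
i=6 t=6 v=1: → [2,8); WM=4
i=7 t=6 v=3: → [2,8); WM=4
i=8 t=6 v=7: → [2,8); WM=4
i=9 t=6 v=8: → [2,8); WM=4
i=10 t=7 v=9: → [2,9); WM=5
i=11 t=8 v=5: → [2,10); WM=6
i=12 t=12 v=3: → [12,14); WM=10
i=13 t=14 v=9: → [14,16); WM=12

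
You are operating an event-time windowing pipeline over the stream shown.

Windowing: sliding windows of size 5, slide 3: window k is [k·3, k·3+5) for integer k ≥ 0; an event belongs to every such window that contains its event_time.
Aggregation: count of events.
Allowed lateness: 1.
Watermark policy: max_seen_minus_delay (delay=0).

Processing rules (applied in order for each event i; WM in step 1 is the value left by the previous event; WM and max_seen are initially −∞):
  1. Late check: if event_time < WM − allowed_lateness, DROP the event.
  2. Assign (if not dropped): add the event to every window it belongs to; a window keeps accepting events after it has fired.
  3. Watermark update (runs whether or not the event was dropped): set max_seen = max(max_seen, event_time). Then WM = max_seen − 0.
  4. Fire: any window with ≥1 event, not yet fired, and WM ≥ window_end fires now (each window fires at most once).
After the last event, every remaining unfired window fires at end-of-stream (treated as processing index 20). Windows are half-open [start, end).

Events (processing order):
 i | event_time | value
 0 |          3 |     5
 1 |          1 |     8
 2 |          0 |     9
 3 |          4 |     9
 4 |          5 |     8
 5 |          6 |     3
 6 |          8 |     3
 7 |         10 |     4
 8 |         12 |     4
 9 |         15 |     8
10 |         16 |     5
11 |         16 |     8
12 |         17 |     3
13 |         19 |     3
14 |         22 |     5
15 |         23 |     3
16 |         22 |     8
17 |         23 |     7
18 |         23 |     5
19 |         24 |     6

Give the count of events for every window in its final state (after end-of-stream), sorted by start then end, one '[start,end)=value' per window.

[0,5)=2 [3,8)=4 [6,11)=3 [9,14)=2 [12,17)=4 [15,20)=5 [18,23)=3 [21,26)=6 [24,29)=1

i=0 t=3 v=5: → [3,8),[0,5); WM=3
i=1 t=1 v=8: DROP (t<3-1); WM=3
i=2 t=0 v=9: DROP (t<3-1); WM=3
i=3 t=4 v=9: → [3,8),[0,5); WM=4
i=4 t=5 v=8: → [3,8); WM=5; [0,5) fires=2
i=5 t=6 v=3: → [6,11),[3,8); WM=6
i=6 t=8 v=3: → [6,11); WM=8; [3,8) fires=4
i=7 t=10 v=4: → [9,14),[6,11); WM=10
i=8 t=12 v=4: → [12,17),[9,14); WM=12; [6,11) fires=3
i=9 t=15 v=8: → [15,20),[12,17); WM=15; [9,14) fires=2
i=10 t=16 v=5: → [15,20),[12,17); WM=16
i=11 t=16 v=8: → [15,20),[12,17); WM=16
i=12 t=17 v=3: → [15,20); WM=17; [12,17) fires=4
i=13 t=19 v=3: → [18,23),[15,20); WM=19
i=14 t=22 v=5: → [21,26),[18,23); WM=22; [15,20) fires=5
i=15 t=23 v=3: → [21,26); WM=23; [18,23) fires=2
i=16 t=22 v=8: → [21,26),[18,23); WM=23
i=17 t=23 v=7: → [21,26); WM=23
i=18 t=23 v=5: → [21,26); WM=23
i=19 t=24 v=6: → [24,29),[21,26); WM=24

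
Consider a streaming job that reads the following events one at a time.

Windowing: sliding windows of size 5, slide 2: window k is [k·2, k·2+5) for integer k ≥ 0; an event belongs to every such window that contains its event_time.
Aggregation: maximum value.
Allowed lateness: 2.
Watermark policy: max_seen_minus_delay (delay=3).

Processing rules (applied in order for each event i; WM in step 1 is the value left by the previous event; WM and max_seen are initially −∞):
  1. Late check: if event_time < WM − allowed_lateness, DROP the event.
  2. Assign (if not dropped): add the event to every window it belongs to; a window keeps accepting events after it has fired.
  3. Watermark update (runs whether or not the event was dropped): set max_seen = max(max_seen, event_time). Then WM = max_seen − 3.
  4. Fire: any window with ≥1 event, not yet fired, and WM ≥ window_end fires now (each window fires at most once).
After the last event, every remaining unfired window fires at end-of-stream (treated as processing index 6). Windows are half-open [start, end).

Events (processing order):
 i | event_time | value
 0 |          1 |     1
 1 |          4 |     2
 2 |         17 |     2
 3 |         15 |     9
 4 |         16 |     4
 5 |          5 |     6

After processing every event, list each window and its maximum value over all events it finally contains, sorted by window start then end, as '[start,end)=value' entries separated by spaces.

[0,5)=2 [2,7)=2 [4,9)=2 [12,17)=9 [14,19)=9 [16,21)=4

i=0 t=1 v=1: → [0,5); WM=-2
i=1 t=4 v=2: → [4,9),[2,7),[0,5); WM=1
i=2 t=17 v=2: → [16,21),[14,19); WM=14; [0,5) fires=2 [2,7) fires=2 [4,9) fires=2
i=3 t=15 v=9: → [14,19),[12,17); WM=14
i=4 t=16 v=4: → [16,21),[14,19),[12,17); WM=14
i=5 t=5 v=6: DROP (t<14-2); WM=14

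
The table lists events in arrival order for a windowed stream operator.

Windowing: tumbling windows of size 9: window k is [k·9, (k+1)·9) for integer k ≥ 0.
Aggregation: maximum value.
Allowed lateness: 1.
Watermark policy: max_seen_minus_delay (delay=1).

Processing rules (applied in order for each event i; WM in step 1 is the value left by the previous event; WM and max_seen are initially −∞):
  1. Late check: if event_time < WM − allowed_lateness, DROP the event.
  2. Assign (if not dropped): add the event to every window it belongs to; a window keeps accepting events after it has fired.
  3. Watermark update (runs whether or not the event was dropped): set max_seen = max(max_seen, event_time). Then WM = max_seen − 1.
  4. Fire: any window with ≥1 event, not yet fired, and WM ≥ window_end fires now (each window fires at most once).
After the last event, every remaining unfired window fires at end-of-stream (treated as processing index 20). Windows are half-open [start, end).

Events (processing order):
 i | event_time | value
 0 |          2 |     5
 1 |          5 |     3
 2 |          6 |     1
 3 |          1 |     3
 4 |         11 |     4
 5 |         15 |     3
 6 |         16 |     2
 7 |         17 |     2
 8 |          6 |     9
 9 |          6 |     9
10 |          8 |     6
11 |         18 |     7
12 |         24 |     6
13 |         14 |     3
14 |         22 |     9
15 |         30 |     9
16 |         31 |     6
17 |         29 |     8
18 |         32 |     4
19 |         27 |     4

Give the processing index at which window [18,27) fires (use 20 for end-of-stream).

15

i=0 t=2 v=5: → [0,9); WM=1
i=1 t=5 v=3: → [0,9); WM=4
i=2 t=6 v=1: → [0,9); WM=5
i=3 t=1 v=3: DROP (t<5-1); WM=5
i=4 t=11 v=4: → [9,18); WM=10; [0,9) fires=5
i=5 t=15 v=3: → [9,18); WM=14
i=6 t=16 v=2: → [9,18); WM=15
i=7 t=17 v=2: → [9,18); WM=16
i=8 t=6 v=9: DROP (t<16-1); WM=16
i=9 t=6 v=9: DROP (t<16-1); WM=16
i=10 t=8 v=6: DROP (t<16-1); WM=16
i=11 t=18 v=7: → [18,27); WM=17
i=12 t=24 v=6: → [18,27); WM=23; [9,18) fires=4
i=13 t=14 v=3: DROP (t<23-1); WM=23
i=14 t=22 v=9: → [18,27); WM=23
i=15 t=30 v=9: → [27,36); WM=29; [18,27) fires=9
i=16 t=31 v=6: → [27,36); WM=30
i=17 t=29 v=8: → [27,36); WM=30
i=18 t=32 v=4: → [27,36); WM=31
i=19 t=27 v=4: DROP (t<31-1); WM=31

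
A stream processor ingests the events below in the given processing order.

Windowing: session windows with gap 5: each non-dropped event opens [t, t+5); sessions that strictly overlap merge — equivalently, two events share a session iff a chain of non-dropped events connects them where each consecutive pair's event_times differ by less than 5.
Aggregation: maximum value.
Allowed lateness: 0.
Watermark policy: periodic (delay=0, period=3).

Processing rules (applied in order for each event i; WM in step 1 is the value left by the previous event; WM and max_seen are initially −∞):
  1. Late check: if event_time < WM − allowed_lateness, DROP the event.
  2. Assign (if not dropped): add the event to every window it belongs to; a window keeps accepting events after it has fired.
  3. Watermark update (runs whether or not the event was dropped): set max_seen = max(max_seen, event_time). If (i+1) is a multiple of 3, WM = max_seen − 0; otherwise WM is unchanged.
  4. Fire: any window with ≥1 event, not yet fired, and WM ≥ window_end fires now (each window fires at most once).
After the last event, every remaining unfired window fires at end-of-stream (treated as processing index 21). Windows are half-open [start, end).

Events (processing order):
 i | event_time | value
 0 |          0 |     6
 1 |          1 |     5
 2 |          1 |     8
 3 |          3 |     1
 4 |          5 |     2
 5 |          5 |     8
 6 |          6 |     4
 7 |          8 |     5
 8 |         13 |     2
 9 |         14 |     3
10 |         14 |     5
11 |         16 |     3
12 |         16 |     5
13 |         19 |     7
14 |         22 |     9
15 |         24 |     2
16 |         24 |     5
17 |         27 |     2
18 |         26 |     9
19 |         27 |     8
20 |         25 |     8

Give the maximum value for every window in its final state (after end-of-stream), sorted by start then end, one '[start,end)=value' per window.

[0,13)=8 [13,32)=9

i=0 t=0 v=6: → [0,5); WM=−∞
i=1 t=1 v=5: → [0,6); WM=−∞
i=2 t=1 v=8: → [0,6); WM=1
i=3 t=3 v=1: → [0,8); WM=1
i=4 t=5 v=2: → [0,10); WM=1
i=5 t=5 v=8: → [0,10); WM=5
i=6 t=6 v=4: → [0,11); WM=5
i=7 t=8 v=5: → [0,13); WM=5
i=8 t=13 v=2: → [13,18); WM=13
i=9 t=14 v=3: → [13,19); WM=13
i=10 t=14 v=5: → [13,19); WM=13
i=11 t=16 v=3: → [13,21); WM=16
i=12 t=16 v=5: → [13,21); WM=16
i=13 t=19 v=7: → [13,24); WM=16
i=14 t=22 v=9: → [13,27); WM=22
i=15 t=24 v=2: → [13,29); WM=22
i=16 t=24 v=5: → [13,29); WM=22
i=17 t=27 v=2: → [13,32); WM=27
i=18 t=26 v=9: DROP (t<27-0); WM=27
i=19 t=27 v=8: → [13,32); WM=27
i=20 t=25 v=8: DROP (t<27-0); WM=27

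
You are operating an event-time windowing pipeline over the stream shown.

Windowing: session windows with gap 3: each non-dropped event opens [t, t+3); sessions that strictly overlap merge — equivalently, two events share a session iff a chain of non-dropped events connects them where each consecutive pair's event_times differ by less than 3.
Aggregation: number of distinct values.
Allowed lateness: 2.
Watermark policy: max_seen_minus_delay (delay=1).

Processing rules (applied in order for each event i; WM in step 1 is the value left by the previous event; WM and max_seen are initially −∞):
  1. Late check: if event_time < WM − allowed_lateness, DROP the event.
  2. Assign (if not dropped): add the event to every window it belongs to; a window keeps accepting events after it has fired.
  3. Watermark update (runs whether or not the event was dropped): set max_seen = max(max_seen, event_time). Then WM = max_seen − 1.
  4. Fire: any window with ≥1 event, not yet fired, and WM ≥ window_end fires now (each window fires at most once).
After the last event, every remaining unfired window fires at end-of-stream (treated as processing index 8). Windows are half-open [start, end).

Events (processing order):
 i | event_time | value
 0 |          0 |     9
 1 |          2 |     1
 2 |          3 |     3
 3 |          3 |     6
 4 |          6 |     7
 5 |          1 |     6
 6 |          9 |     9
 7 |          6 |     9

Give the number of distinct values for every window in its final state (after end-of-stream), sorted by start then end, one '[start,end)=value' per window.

[0,6)=4 [6,9)=2 [9,12)=1

i=0 t=0 v=9: → [0,3); WM=-1
i=1 t=2 v=1: → [0,5); WM=1
i=2 t=3 v=3: → [0,6); WM=2
i=3 t=3 v=6: → [0,6); WM=2
i=4 t=6 v=7: → [6,9); WM=5
i=5 t=1 v=6: DROP (t<5-2); WM=5
i=6 t=9 v=9: → [9,12); WM=8
i=7 t=6 v=9: → [6,9); WM=8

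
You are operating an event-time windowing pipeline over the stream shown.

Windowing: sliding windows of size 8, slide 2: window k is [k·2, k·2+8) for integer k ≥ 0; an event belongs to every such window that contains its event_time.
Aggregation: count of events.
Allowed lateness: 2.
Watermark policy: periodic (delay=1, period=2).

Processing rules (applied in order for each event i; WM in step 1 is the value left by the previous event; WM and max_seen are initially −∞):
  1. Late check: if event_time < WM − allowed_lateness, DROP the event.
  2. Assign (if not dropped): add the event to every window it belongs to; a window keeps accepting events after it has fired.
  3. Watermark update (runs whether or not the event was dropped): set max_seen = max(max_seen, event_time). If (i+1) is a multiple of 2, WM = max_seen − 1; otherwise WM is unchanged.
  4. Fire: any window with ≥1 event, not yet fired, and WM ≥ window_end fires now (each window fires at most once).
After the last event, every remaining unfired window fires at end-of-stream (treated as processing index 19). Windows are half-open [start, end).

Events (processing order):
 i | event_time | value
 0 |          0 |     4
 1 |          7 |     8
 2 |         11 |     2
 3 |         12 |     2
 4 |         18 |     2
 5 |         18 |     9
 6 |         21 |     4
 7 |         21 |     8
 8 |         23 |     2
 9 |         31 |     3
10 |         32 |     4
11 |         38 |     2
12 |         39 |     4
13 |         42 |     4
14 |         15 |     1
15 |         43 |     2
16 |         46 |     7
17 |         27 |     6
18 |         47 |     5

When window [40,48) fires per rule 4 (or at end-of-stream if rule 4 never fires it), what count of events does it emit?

i=0 t=0 v=4: → [0,8); WM=−∞
i=1 t=7 v=8: → [6,14),[4,12),[2,10),[0,8); WM=6
i=2 t=11 v=2: → [10,18),[8,16),[6,14),[4,12); WM=6
i=3 t=12 v=2: → [12,20),[10,18),[8,16),[6,14); WM=11; [0,8) fires=2 [2,10) fires=1
i=4 t=18 v=2: → [18,26),[16,24),[14,22),[12,20); WM=11
i=5 t=18 v=9: → [18,26),[16,24),[14,22),[12,20); WM=17; [4,12) fires=2 [6,14) fires=3 [8,16) fires=2
i=6 t=21 v=4: → [20,28),[18,26),[16,24),[14,22); WM=17
i=7 t=21 v=8: → [20,28),[18,26),[16,24),[14,22); WM=20; [10,18) fires=2 [12,20) fires=3
i=8 t=23 v=2: → [22,30),[20,28),[18,26),[16,24); WM=20
i=9 t=31 v=3: → [30,38),[28,36),[26,34),[24,32); WM=30; [14,22) fires=4 [16,24) fires=5 [18,26) fires=5 [20,28) fires=3 [22,30) fires=1
i=10 t=32 v=4: → [32,40),[30,38),[28,36),[26,34); WM=30
i=11 t=38 v=2: → [38,46),[36,44),[34,42),[32,40); WM=37; [24,32) fires=1 [26,34) fires=2 [28,36) fires=2
i=12 t=39 v=4: → [38,46),[36,44),[34,42),[32,40); WM=37
i=13 t=42 v=4: → [42,50),[40,48),[38,46),[36,44); WM=41; [30,38) fires=2 [32,40) fires=3
i=14 t=15 v=1: DROP (t<41-2); WM=41
i=15 t=43 v=2: → [42,50),[40,48),[38,46),[36,44); WM=42; [34,42) fires=2
i=16 t=46 v=7: → [46,54),[44,52),[42,50),[40,48); WM=42
i=17 t=27 v=6: DROP (t<42-2); WM=45; [36,44) fires=4
i=18 t=47 v=5: → [46,54),[44,52),[42,50),[40,48); WM=45

4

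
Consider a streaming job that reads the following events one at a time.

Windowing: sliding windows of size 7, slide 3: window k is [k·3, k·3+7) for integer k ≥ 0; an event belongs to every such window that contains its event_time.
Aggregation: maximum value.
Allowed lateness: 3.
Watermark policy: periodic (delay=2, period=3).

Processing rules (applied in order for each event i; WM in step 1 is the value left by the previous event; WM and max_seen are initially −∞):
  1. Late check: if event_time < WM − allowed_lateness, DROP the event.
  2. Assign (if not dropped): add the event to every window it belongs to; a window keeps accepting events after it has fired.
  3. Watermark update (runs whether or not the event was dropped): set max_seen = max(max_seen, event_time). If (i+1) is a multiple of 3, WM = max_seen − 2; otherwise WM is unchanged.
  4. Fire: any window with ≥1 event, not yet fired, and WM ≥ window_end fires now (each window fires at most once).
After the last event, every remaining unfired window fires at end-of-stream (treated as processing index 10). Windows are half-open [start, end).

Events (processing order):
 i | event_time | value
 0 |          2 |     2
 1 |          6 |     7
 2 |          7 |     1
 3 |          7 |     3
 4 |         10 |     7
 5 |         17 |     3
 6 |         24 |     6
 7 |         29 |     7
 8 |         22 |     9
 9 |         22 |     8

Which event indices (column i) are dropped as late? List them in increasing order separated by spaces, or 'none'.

i=0 t=2 v=2: → [0,7); WM=−∞
i=1 t=6 v=7: → [6,13),[3,10),[0,7); WM=−∞
i=2 t=7 v=1: → [6,13),[3,10); WM=5
i=3 t=7 v=3: → [6,13),[3,10); WM=5
i=4 t=10 v=7: → [9,16),[6,13); WM=5
i=5 t=17 v=3: → [15,22),[12,19); WM=15; [0,7) fires=7 [3,10) fires=7 [6,13) fires=7
i=6 t=24 v=6: → [24,31),[21,28),[18,25); WM=15
i=7 t=29 v=7: → [27,34),[24,31); WM=15
i=8 t=22 v=9: → [21,28),[18,25); WM=27; [9,16) fires=7 [12,19) fires=3 [15,22) fires=3 [18,25) fires=9
i=9 t=22 v=8: DROP (t<27-3); WM=27

9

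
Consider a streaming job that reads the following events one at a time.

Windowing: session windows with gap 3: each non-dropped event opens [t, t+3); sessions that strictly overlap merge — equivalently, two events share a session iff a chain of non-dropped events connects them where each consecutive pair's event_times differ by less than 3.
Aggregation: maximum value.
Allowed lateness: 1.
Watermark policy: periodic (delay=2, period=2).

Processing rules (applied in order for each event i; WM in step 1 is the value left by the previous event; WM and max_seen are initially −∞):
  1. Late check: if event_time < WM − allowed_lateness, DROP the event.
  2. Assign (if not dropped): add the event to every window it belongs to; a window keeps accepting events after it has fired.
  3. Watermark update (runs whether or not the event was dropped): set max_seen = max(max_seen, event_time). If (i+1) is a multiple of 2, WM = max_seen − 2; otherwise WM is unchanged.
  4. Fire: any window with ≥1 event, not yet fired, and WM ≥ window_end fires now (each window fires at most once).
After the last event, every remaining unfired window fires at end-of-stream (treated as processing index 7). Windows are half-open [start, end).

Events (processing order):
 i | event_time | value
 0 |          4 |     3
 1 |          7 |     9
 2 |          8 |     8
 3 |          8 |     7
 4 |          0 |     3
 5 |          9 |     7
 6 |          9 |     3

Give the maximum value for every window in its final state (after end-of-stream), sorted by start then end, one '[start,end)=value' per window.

[4,7)=3 [7,12)=9

i=0 t=4 v=3: → [4,7); WM=−∞
i=1 t=7 v=9: → [7,10); WM=5
i=2 t=8 v=8: → [7,11); WM=5
i=3 t=8 v=7: → [7,11); WM=6
i=4 t=0 v=3: DROP (t<6-1); WM=6
i=5 t=9 v=7: → [7,12); WM=7
i=6 t=9 v=3: → [7,12); WM=7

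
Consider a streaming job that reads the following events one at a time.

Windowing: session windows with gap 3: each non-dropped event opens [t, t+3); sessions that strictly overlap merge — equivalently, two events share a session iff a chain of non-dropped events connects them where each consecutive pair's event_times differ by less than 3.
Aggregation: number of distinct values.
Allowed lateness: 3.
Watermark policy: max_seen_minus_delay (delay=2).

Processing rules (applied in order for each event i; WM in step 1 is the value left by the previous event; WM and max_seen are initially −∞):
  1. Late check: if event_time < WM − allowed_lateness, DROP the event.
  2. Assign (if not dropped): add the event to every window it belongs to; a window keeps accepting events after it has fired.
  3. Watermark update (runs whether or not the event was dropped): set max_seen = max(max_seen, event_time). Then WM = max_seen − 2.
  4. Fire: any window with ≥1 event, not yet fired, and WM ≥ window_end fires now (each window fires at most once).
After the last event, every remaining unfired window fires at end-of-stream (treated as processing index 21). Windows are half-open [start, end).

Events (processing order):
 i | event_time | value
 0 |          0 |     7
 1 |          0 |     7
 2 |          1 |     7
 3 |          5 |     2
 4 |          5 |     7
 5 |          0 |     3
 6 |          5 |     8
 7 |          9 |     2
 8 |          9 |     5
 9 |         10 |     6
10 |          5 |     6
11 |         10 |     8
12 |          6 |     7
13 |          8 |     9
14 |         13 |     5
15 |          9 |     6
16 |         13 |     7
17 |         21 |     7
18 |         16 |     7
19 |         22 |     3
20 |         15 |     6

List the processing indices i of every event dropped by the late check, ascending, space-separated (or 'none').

i=0 t=0 v=7: → [0,3); WM=-2
i=1 t=0 v=7: → [0,3); WM=-2
i=2 t=1 v=7: → [0,4); WM=-1
i=3 t=5 v=2: → [5,8); WM=3
i=4 t=5 v=7: → [5,8); WM=3
i=5 t=0 v=3: → [0,4); WM=3
i=6 t=5 v=8: → [5,8); WM=3
i=7 t=9 v=2: → [9,12); WM=7
i=8 t=9 v=5: → [9,12); WM=7
i=9 t=10 v=6: → [9,13); WM=8
i=10 t=5 v=6: → [5,8); WM=8
i=11 t=10 v=8: → [9,13); WM=8
i=12 t=6 v=7: → [5,9); WM=8
i=13 t=8 v=9: → [5,13); WM=8
i=14 t=13 v=5: → [13,16); WM=11
i=15 t=9 v=6: → [5,13); WM=11
i=16 t=13 v=7: → [13,16); WM=11
i=17 t=21 v=7: → [21,24); WM=19
i=18 t=16 v=7: → [16,19); WM=19
i=19 t=22 v=3: → [21,25); WM=20
i=20 t=15 v=6: DROP (t<20-3); WM=20

20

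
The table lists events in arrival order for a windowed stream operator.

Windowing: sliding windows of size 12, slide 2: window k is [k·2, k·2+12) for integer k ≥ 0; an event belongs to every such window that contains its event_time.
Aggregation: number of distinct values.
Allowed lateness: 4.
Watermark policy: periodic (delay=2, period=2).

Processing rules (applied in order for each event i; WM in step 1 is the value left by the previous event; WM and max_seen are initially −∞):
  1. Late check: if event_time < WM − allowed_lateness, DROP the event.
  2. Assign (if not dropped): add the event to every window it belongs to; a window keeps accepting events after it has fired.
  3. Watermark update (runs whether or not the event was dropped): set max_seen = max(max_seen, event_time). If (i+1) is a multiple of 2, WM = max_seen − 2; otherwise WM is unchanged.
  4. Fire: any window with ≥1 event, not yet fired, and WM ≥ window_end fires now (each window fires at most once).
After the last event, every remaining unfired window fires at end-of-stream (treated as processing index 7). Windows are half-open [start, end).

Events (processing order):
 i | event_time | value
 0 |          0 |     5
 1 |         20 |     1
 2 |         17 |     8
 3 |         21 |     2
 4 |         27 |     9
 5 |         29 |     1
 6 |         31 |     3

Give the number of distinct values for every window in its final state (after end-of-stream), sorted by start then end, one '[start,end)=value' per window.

i=0 t=0 v=5: → [0,12); WM=−∞
i=1 t=20 v=1: → [20,32),[18,30),[16,28),[14,26),[12,24),[10,22); WM=18; [0,12) fires=1
i=2 t=17 v=8: → [16,28),[14,26),[12,24),[10,22),[8,20),[6,18); WM=18; [6,18) fires=1
i=3 t=21 v=2: → [20,32),[18,30),[16,28),[14,26),[12,24),[10,22); WM=19
i=4 t=27 v=9: → [26,38),[24,36),[22,34),[20,32),[18,30),[16,28); WM=19
i=5 t=29 v=1: → [28,40),[26,38),[24,36),[22,34),[20,32),[18,30); WM=27; [8,20) fires=1 [10,22) fires=3 [12,24) fires=3 [14,26) fires=3
i=6 t=31 v=3: → [30,42),[28,40),[26,38),[24,36),[22,34),[20,32); WM=27

[0,12)=1 [6,18)=1 [8,20)=1 [10,22)=3 [12,24)=3 [14,26)=3 [16,28)=4 [18,30)=3 [20,32)=4 [22,34)=3 [24,36)=3 [26,38)=3 [28,40)=2 [30,42)=1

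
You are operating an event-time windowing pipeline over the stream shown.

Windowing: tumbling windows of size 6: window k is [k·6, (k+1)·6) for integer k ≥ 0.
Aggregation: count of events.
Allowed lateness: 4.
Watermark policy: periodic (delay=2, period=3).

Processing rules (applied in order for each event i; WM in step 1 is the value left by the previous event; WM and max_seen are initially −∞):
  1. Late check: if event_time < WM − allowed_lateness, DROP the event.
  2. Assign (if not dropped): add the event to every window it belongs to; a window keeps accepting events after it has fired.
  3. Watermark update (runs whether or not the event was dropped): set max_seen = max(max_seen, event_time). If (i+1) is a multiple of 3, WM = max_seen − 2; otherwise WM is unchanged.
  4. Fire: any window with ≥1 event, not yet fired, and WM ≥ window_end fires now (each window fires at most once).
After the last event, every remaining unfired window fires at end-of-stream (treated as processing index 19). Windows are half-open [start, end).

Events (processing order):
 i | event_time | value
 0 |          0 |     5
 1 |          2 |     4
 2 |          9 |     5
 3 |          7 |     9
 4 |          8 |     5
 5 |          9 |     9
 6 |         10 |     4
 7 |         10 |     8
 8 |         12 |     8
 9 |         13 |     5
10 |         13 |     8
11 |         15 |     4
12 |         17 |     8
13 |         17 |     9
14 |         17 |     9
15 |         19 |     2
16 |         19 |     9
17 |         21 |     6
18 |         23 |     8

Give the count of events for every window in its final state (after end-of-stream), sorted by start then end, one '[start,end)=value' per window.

[0,6)=2 [6,12)=6 [12,18)=7 [18,24)=4

i=0 t=0 v=5: → [0,6); WM=−∞
i=1 t=2 v=4: → [0,6); WM=−∞
i=2 t=9 v=5: → [6,12); WM=7; [0,6) fires=2
i=3 t=7 v=9: → [6,12); WM=7
i=4 t=8 v=5: → [6,12); WM=7
i=5 t=9 v=9: → [6,12); WM=7
i=6 t=10 v=4: → [6,12); WM=7
i=7 t=10 v=8: → [6,12); WM=7
i=8 t=12 v=8: → [12,18); WM=10
i=9 t=13 v=5: → [12,18); WM=10
i=10 t=13 v=8: → [12,18); WM=10
i=11 t=15 v=4: → [12,18); WM=13; [6,12) fires=6
i=12 t=17 v=8: → [12,18); WM=13
i=13 t=17 v=9: → [12,18); WM=13
i=14 t=17 v=9: → [12,18); WM=15
i=15 t=19 v=2: → [18,24); WM=15
i=16 t=19 v=9: → [18,24); WM=15
i=17 t=21 v=6: → [18,24); WM=19; [12,18) fires=7
i=18 t=23 v=8: → [18,24); WM=19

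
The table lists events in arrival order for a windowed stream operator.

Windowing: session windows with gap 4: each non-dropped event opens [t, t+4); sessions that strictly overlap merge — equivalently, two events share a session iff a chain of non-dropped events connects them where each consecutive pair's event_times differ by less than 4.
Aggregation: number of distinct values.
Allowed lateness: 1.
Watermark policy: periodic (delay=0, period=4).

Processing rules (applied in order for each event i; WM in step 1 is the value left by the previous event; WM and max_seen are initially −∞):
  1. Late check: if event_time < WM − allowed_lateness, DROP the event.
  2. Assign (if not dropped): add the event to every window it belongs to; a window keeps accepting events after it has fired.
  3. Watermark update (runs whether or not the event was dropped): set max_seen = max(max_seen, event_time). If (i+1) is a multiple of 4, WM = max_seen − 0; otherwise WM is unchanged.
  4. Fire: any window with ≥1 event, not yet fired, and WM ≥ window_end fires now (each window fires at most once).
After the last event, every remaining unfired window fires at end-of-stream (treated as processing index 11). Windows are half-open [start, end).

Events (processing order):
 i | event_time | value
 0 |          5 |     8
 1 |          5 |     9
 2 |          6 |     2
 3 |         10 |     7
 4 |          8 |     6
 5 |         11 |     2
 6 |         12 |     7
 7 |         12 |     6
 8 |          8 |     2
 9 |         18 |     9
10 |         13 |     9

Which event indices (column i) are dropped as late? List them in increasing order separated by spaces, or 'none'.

i=0 t=5 v=8: → [5,9); WM=−∞
i=1 t=5 v=9: → [5,9); WM=−∞
i=2 t=6 v=2: → [5,10); WM=−∞
i=3 t=10 v=7: → [10,14); WM=10
i=4 t=8 v=6: DROP (t<10-1); WM=10
i=5 t=11 v=2: → [10,15); WM=10
i=6 t=12 v=7: → [10,16); WM=10
i=7 t=12 v=6: → [10,16); WM=12
i=8 t=8 v=2: DROP (t<12-1); WM=12
i=9 t=18 v=9: → [18,22); WM=12
i=10 t=13 v=9: → [10,17); WM=12

4 8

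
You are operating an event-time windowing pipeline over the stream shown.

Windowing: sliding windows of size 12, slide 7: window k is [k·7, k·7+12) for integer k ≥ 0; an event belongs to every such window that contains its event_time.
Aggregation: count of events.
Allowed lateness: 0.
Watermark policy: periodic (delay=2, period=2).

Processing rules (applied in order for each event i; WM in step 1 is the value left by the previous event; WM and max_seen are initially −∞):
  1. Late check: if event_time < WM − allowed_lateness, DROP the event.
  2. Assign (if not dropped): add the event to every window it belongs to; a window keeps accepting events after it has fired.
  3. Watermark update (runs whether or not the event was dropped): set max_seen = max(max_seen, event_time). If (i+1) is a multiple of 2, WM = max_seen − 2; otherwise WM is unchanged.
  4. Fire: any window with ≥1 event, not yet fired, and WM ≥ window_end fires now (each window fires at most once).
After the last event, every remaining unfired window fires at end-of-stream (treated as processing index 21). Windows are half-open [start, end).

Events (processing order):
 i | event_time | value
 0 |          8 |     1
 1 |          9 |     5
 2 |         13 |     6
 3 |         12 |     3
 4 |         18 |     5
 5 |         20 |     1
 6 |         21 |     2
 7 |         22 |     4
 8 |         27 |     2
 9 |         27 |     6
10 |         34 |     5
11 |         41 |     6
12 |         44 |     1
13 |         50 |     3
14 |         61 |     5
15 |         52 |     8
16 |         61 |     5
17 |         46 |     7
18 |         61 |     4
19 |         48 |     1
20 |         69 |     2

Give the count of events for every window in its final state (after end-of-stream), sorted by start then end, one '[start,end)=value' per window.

i=0 t=8 v=1: → [7,19),[0,12); WM=−∞
i=1 t=9 v=5: → [7,19),[0,12); WM=7
i=2 t=13 v=6: → [7,19); WM=7
i=3 t=12 v=3: → [7,19); WM=11
i=4 t=18 v=5: → [14,26),[7,19); WM=11
i=5 t=20 v=1: → [14,26); WM=18; [0,12) fires=2
i=6 t=21 v=2: → [21,33),[14,26); WM=18
i=7 t=22 v=4: → [21,33),[14,26); WM=20; [7,19) fires=5
i=8 t=27 v=2: → [21,33); WM=20
i=9 t=27 v=6: → [21,33); WM=25
i=10 t=34 v=5: → [28,40); WM=25
i=11 t=41 v=6: → [35,47); WM=39; [14,26) fires=4 [21,33) fires=4
i=12 t=44 v=1: → [42,54),[35,47); WM=39
i=13 t=50 v=3: → [49,61),[42,54); WM=48; [28,40) fires=1 [35,47) fires=2
i=14 t=61 v=5: → [56,68); WM=48
i=15 t=52 v=8: → [49,61),[42,54); WM=59; [42,54) fires=3
i=16 t=61 v=5: → [56,68); WM=59
i=17 t=46 v=7: DROP (t<59-0); WM=59
i=18 t=61 v=4: → [56,68); WM=59
i=19 t=48 v=1: DROP (t<59-0); WM=59
i=20 t=69 v=2: → [63,75); WM=59

[0,12)=2 [7,19)=5 [14,26)=4 [21,33)=4 [28,40)=1 [35,47)=2 [42,54)=3 [49,61)=2 [56,68)=3 [63,75)=1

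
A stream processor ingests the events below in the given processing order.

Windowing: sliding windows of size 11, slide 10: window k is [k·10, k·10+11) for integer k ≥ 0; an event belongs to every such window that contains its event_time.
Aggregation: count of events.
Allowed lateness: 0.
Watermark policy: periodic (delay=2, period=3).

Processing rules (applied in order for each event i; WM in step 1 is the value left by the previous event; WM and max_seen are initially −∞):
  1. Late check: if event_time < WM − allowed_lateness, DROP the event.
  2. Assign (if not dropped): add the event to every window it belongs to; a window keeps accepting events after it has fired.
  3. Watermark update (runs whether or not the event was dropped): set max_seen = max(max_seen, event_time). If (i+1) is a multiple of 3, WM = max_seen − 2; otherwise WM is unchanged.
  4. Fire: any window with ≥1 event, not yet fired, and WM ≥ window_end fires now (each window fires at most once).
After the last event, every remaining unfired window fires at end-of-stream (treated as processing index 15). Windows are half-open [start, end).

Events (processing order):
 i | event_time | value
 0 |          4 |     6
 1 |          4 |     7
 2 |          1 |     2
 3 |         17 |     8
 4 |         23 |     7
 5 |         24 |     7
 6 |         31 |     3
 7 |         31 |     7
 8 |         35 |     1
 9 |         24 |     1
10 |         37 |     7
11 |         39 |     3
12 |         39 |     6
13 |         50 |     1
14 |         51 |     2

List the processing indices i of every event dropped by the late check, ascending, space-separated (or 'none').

9

i=0 t=4 v=6: → [0,11); WM=−∞
i=1 t=4 v=7: → [0,11); WM=−∞
i=2 t=1 v=2: → [0,11); WM=2
i=3 t=17 v=8: → [10,21); WM=2
i=4 t=23 v=7: → [20,31); WM=2
i=5 t=24 v=7: → [20,31); WM=22; [0,11) fires=3 [10,21) fires=1
i=6 t=31 v=3: → [30,41); WM=22
i=7 t=31 v=7: → [30,41); WM=22
i=8 t=35 v=1: → [30,41); WM=33; [20,31) fires=2
i=9 t=24 v=1: DROP (t<33-0); WM=33
i=10 t=37 v=7: → [30,41); WM=33
i=11 t=39 v=3: → [30,41); WM=37
i=12 t=39 v=6: → [30,41); WM=37
i=13 t=50 v=1: → [50,61),[40,51); WM=37
i=14 t=51 v=2: → [50,61); WM=49; [30,41) fires=6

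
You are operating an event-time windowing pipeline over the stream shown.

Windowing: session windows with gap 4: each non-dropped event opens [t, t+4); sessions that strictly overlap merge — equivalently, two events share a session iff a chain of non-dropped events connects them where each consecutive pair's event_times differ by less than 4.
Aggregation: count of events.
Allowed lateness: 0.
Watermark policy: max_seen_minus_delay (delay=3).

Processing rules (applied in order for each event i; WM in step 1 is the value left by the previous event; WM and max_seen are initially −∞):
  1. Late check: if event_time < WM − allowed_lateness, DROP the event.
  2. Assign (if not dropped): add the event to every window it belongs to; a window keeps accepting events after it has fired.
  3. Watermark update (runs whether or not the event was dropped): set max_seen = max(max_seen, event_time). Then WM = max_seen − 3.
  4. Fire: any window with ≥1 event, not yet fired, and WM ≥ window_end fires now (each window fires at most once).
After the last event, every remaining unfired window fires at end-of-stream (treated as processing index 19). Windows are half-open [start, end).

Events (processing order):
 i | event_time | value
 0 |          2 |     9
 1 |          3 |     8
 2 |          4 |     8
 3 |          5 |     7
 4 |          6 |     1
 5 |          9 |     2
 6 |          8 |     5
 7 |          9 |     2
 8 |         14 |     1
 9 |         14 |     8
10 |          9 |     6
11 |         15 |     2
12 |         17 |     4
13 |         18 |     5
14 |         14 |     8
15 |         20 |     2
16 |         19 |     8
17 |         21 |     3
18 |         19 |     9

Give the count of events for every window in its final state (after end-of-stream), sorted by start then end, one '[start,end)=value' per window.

[2,13)=8 [14,25)=9

i=0 t=2 v=9: → [2,6); WM=-1
i=1 t=3 v=8: → [2,7); WM=0
i=2 t=4 v=8: → [2,8); WM=1
i=3 t=5 v=7: → [2,9); WM=2
i=4 t=6 v=1: → [2,10); WM=3
i=5 t=9 v=2: → [2,13); WM=6
i=6 t=8 v=5: → [2,13); WM=6
i=7 t=9 v=2: → [2,13); WM=6
i=8 t=14 v=1: → [14,18); WM=11
i=9 t=14 v=8: → [14,18); WM=11
i=10 t=9 v=6: DROP (t<11-0); WM=11
i=11 t=15 v=2: → [14,19); WM=12
i=12 t=17 v=4: → [14,21); WM=14
i=13 t=18 v=5: → [14,22); WM=15
i=14 t=14 v=8: DROP (t<15-0); WM=15
i=15 t=20 v=2: → [14,24); WM=17
i=16 t=19 v=8: → [14,24); WM=17
i=17 t=21 v=3: → [14,25); WM=18
i=18 t=19 v=9: → [14,25); WM=18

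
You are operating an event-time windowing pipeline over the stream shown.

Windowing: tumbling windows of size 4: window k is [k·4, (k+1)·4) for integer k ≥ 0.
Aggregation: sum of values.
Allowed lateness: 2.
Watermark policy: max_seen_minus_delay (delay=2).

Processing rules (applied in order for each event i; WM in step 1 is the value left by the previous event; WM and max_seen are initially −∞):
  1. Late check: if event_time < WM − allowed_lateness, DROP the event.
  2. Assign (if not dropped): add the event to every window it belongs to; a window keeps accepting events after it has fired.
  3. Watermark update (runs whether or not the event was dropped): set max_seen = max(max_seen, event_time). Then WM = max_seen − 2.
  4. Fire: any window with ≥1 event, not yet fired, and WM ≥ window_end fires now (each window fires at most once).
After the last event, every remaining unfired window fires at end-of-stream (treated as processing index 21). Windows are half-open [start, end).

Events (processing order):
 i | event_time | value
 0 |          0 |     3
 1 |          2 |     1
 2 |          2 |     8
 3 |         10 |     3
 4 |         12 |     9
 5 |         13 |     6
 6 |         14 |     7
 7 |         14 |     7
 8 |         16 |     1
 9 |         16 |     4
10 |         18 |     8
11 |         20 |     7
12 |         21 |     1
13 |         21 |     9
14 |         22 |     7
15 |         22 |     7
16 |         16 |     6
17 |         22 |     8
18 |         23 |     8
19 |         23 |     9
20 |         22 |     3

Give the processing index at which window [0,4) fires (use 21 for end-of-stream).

i=0 t=0 v=3: → [0,4); WM=-2
i=1 t=2 v=1: → [0,4); WM=0
i=2 t=2 v=8: → [0,4); WM=0
i=3 t=10 v=3: → [8,12); WM=8; [0,4) fires=12
i=4 t=12 v=9: → [12,16); WM=10
i=5 t=13 v=6: → [12,16); WM=11
i=6 t=14 v=7: → [12,16); WM=12; [8,12) fires=3
i=7 t=14 v=7: → [12,16); WM=12
i=8 t=16 v=1: → [16,20); WM=14
i=9 t=16 v=4: → [16,20); WM=14
i=10 t=18 v=8: → [16,20); WM=16; [12,16) fires=29
i=11 t=20 v=7: → [20,24); WM=18
i=12 t=21 v=1: → [20,24); WM=19
i=13 t=21 v=9: → [20,24); WM=19
i=14 t=22 v=7: → [20,24); WM=20; [16,20) fires=13
i=15 t=22 v=7: → [20,24); WM=20
i=16 t=16 v=6: DROP (t<20-2); WM=20
i=17 t=22 v=8: → [20,24); WM=20
i=18 t=23 v=8: → [20,24); WM=21
i=19 t=23 v=9: → [20,24); WM=21
i=20 t=22 v=3: → [20,24); WM=21

3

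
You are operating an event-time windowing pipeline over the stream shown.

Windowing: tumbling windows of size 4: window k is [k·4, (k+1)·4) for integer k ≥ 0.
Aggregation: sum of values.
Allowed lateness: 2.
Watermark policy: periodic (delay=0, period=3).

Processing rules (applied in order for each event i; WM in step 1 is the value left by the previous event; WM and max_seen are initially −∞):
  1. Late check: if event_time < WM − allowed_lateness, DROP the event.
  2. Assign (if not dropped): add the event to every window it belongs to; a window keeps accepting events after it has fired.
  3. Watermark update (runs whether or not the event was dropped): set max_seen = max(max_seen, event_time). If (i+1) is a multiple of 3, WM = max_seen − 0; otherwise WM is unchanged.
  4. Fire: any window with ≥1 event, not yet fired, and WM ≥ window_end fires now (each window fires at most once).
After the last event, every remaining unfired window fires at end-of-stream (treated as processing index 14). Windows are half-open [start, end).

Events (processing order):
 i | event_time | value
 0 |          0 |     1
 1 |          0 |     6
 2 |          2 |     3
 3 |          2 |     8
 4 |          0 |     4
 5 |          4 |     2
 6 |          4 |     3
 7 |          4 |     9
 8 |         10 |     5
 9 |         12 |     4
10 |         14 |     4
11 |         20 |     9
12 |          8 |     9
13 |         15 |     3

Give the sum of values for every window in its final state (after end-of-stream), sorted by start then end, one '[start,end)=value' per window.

i=0 t=0 v=1: → [0,4); WM=−∞
i=1 t=0 v=6: → [0,4); WM=−∞
i=2 t=2 v=3: → [0,4); WM=2
i=3 t=2 v=8: → [0,4); WM=2
i=4 t=0 v=4: → [0,4); WM=2
i=5 t=4 v=2: → [4,8); WM=4; [0,4) fires=22
i=6 t=4 v=3: → [4,8); WM=4
i=7 t=4 v=9: → [4,8); WM=4
i=8 t=10 v=5: → [8,12); WM=10; [4,8) fires=14
i=9 t=12 v=4: → [12,16); WM=10
i=10 t=14 v=4: → [12,16); WM=10
i=11 t=20 v=9: → [20,24); WM=20; [8,12) fires=5 [12,16) fires=8
i=12 t=8 v=9: DROP (t<20-2); WM=20
i=13 t=15 v=3: DROP (t<20-2); WM=20

[0,4)=22 [4,8)=14 [8,12)=5 [12,16)=8 [20,24)=9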